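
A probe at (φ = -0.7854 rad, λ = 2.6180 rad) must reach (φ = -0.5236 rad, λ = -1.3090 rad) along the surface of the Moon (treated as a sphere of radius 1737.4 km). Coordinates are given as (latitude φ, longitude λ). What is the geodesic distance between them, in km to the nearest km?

With latitudes φ₁ = -45.000°, φ₂ = -30.000° and longitude difference Δλ = 134.999°:
cos c = sin φ₁ sin φ₂ + cos φ₁ cos φ₂ cos Δλ = (-0.7071)(-0.5000) + (0.7071)(0.8660)(-0.7071) = -0.07945,
so c = arccos(-0.07945) = 1.65033 rad.
Distance = R·c = 1737.4 × 1.6503 ≈ 2867 km.

2867 km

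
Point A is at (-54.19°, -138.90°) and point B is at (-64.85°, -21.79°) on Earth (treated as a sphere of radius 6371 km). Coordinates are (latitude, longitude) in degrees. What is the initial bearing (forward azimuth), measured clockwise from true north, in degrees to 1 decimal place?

Δλ = 117.110° = 2.0440 rad.
y = sin Δλ · cos φ₂ = (0.8901)(0.4250) = 0.3783
x = cos φ₁ sin φ₂ − sin φ₁ cos φ₂ cos Δλ = (0.5851)(-0.9052) − (-0.8110)(0.4250)(-0.4557) = -0.6867
θ = atan2(y, x) = 151.15°, so the bearing is 151.1°.

151.1°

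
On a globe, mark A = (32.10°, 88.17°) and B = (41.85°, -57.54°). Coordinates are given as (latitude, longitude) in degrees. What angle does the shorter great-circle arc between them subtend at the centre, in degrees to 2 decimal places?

99.60°

Let φ₁ = 0.5603 rad, φ₂ = 0.7304 rad, and Δλ = -2.5431 rad.
Haversine: a = sin²(Δφ/2) + cos φ₁ cos φ₂ sin²(Δλ/2) = 0.0072 + (0.8471)(0.7449)(0.9131) = 0.58340.
Central angle c = 2·arcsin(√a) = 1.73838 rad.
So the angular separation is 99.60°.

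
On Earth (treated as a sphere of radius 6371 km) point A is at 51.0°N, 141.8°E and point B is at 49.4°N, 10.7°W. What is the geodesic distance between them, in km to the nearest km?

8550 km

In radians: φ₁ = 0.8901, φ₂ = 0.8622, Δλ = -152.500° = -2.6616 rad.
cos c = sin φ₁ sin φ₂ + cos φ₁ cos φ₂ cos Δλ = (0.7771)(0.7593) + (0.6293)(0.6508)(-0.8870) = 0.22679,
so c = arccos(0.22679) = 1.34201 rad.
Distance = R·c = 6371 × 1.3420 ≈ 8550 km.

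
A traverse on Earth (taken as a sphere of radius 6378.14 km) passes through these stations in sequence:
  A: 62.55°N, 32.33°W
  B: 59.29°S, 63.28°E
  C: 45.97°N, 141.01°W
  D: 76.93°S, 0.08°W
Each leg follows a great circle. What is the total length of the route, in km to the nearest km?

49812 km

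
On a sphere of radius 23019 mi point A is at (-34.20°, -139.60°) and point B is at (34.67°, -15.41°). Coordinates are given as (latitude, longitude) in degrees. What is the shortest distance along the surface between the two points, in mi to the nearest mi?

54071 mi

Let φ₁ = -0.5969 rad, φ₂ = 0.6051 rad, and Δλ = 2.1675 rad.
Haversine: a = sin²(Δφ/2) + cos φ₁ cos φ₂ sin²(Δλ/2) = 0.3198 + (0.8271)(0.8224)(0.7810) = 0.85099.
Central angle c = 2·arcsin(√a) = 2.34898 rad.
Distance = R·c = 23019 × 2.3490 ≈ 54071 mi.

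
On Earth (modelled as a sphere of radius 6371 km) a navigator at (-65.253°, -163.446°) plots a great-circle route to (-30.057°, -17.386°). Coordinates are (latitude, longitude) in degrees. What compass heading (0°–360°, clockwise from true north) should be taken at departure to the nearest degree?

151°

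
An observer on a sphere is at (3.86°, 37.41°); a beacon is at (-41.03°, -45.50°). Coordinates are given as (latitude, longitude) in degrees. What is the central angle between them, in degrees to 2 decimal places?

With latitudes φ₁ = 3.860°, φ₂ = -41.030° and longitude difference Δλ = -82.910°:
Haversine: a = sin²(Δφ/2) + cos φ₁ cos φ₂ sin²(Δλ/2) = 0.1458 + (0.9977)(0.7544)(0.4383) = 0.47565.
Central angle c = 2·arcsin(√a) = 1.52207 rad.
So the angular separation is 87.21°.

87.21°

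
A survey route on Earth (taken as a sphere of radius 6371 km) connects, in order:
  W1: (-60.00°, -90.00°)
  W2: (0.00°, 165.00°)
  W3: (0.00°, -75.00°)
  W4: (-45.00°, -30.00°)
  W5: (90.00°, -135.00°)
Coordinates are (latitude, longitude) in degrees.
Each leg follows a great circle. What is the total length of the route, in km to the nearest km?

45861 km

Leg W1→W2: central angle 1.7006 rad, distance 10834.3 km.
Leg W2→W3: central angle 2.0944 rad, distance 13343.4 km.
Leg W3→W4: central angle 1.0472 rad, distance 6671.7 km.
Leg W4→W5: central angle 2.3562 rad, distance 15011.3 km.
Total: 10834.3 + 13343.4 + 6671.7 + 15011.3 ≈ 45861 km.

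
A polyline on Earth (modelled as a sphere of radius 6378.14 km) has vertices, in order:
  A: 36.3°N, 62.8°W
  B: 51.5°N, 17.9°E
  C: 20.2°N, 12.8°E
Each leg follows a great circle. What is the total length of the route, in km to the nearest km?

9860 km

Leg A→B: central angle 0.9951 rad, distance 6347.1 km.
Leg B→C: central angle 0.5507 rad, distance 3512.6 km.
Total: 6347.1 + 3512.6 ≈ 9860 km.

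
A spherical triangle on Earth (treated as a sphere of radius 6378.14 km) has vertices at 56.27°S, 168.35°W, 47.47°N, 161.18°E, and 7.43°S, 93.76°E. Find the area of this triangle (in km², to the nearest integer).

65513008 km²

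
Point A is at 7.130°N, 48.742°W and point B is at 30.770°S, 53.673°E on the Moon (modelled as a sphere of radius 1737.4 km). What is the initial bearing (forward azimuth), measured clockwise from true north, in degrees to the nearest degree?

With φ₁ = 0.1244, φ₂ = -0.5370, Δλ = 1.7875 rad, the forward-azimuth formula gives
θ = atan2( sin Δλ cos φ₂ , cos φ₁ sin φ₂ − sin φ₁ cos φ₂ cos Δλ ) = atan2(0.8391, -0.4847) = 120.01°.
So the initial bearing is 120°.

120°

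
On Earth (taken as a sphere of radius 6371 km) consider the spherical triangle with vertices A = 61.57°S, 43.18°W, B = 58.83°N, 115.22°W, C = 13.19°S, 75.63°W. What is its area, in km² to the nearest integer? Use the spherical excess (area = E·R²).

1180744 km²

Side lengths (central angles): a = 1.3765, b = 0.9375, c = 2.3137 rad; semiperimeter s = 2.3139.
By l'Huilier's theorem, tan(E/4) = √[tan(s/2) tan((s−a)/2) tan((s−b)/2) tan((s−c)/2)], giving spherical excess E = 0.0291 rad.
Area = E·R² = 0.0291 × (6371)² ≈ 1180744 km².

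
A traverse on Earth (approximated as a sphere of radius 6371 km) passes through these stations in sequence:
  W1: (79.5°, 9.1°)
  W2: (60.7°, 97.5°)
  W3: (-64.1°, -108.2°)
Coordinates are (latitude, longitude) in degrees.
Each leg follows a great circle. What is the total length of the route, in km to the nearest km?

22061 km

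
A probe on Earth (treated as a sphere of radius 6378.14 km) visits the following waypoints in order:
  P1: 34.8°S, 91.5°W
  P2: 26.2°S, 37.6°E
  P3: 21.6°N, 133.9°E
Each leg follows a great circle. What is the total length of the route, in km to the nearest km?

Leg P1→P2: central angle 1.7851 rad, distance 11385.8 km.
Leg P2→P3: central angle 1.8277 rad, distance 11657.2 km.
Total: 11385.8 + 11657.2 ≈ 23043 km.

23043 km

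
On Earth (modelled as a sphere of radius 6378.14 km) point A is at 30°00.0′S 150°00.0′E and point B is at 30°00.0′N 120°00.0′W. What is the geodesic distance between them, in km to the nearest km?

Let φ₁ = -0.5236 rad, φ₂ = 0.5236 rad, and Δλ = 1.5708 rad.
Haversine: a = sin²(Δφ/2) + cos φ₁ cos φ₂ sin²(Δλ/2) = 0.2500 + (0.8660)(0.8660)(0.5000) = 0.62500.
Central angle c = 2·arcsin(√a) = 1.82348 rad.
Distance = R·c = 6378.14 × 1.8235 ≈ 11630 km.

11630 km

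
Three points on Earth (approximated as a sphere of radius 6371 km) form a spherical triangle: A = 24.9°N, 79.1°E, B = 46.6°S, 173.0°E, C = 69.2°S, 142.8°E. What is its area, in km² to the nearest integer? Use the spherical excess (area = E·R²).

25712436 km²

Side lengths (central angles): a = 0.4732, b = 1.8244, c = 1.9266 rad; semiperimeter s = 2.1121.
By l'Huilier's theorem, tan(E/4) = √[tan(s/2) tan((s−a)/2) tan((s−b)/2) tan((s−c)/2)], giving spherical excess E = 0.6335 rad.
Area = E·R² = 0.6335 × (6371)² ≈ 25712436 km².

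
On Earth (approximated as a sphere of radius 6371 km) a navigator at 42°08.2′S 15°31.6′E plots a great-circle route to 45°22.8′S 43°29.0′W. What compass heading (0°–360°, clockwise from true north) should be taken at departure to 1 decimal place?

244.7°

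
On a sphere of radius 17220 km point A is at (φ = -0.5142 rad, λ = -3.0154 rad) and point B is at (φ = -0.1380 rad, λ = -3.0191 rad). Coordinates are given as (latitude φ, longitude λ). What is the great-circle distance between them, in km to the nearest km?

6478 km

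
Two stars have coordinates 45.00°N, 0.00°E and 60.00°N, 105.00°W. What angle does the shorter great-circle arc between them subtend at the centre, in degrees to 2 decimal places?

With latitudes φ₁ = 45.000°, φ₂ = 60.000° and longitude difference Δλ = -105.000°:
cos c = sin φ₁ sin φ₂ + cos φ₁ cos φ₂ cos Δλ = (0.7071)(0.8660) + (0.7071)(0.5000)(-0.2588) = 0.52087,
so c = arccos(0.52087) = 1.02293 rad.
So the angular separation is 58.61°.

58.61°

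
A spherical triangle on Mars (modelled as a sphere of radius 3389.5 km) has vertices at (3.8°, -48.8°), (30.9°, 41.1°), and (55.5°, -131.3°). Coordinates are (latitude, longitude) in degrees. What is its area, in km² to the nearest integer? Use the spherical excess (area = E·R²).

Side lengths (central angles): a = 1.6294, b = 1.4421, c = 1.5353 rad; semiperimeter s = 2.3033.
By l'Huilier's theorem, tan(E/4) = √[tan(s/2) tan((s−a)/2) tan((s−b)/2) tan((s−c)/2)], giving spherical excess E = 1.4599 rad.
Area = E·R² = 1.4599 × (3389.5)² ≈ 16771810 km².

16771810 km²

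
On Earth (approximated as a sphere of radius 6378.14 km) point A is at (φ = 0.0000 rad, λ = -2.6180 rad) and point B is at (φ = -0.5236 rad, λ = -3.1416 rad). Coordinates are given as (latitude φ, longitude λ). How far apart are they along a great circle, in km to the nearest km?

4610 km

With latitudes φ₁ = 0.000°, φ₂ = -30.000° and longitude difference Δλ = -30.000°:
Haversine: a = sin²(Δφ/2) + cos φ₁ cos φ₂ sin²(Δλ/2) = 0.0670 + (1.0000)(0.8660)(0.0670) = 0.12500.
Central angle c = 2·arcsin(√a) = 0.72274 rad.
Distance = R·c = 6378.14 × 0.7227 ≈ 4610 km.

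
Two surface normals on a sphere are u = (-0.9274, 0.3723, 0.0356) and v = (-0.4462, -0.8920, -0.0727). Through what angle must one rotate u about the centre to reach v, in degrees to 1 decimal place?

85.5°

u·v = 0.0791; |u| = 1.0000, |v| = 1.0000.
cos θ = (u·v)/(|u||v|) = 0.0791, so θ = 85.5°.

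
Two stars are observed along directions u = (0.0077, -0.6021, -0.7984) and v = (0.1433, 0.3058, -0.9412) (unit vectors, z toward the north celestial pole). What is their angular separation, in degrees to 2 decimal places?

55.36°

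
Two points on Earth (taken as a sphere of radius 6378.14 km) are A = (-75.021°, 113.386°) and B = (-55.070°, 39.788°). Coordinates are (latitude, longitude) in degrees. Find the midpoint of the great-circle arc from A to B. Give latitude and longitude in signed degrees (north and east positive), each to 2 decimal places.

-68.83°, 60.80°

The central angle between A and B is δ = 0.5849 rad.
With f = 0.5, the slerp weights are sin((1−f)δ)/sin δ = 0.5222 and sin(fδ)/sin δ = 0.5222.
Weighted sum of the unit vectors: (0.5222)·(-0.1026,0.2372,-0.9660) + (0.5222)·(0.4400,0.3664,-0.8199) = (0.1762, 0.3152, -0.9325).
Converting back: φ = atan2(z, √(x²+y²)) = -68.83°, λ = atan2(y, x) = 60.80°.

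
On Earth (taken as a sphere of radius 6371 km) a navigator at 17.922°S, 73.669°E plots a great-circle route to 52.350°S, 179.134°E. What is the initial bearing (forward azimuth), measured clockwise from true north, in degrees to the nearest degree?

144°

Δλ = 105.465° = 1.8407 rad.
y = sin Δλ · cos φ₂ = (0.9638)(0.6108) = 0.5887
x = cos φ₁ sin φ₂ − sin φ₁ cos φ₂ cos Δλ = (0.9515)(-0.7918) − (-0.3077)(0.6108)(-0.2666) = -0.8035
θ = atan2(y, x) = 143.77°, so the bearing is 144°.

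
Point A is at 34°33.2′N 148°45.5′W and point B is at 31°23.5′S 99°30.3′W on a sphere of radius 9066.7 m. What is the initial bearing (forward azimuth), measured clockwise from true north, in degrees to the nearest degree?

139°

Δλ = 49.253° = 0.8596 rad.
y = sin Δλ · cos φ₂ = (0.7576)(0.8536) = 0.6467
x = cos φ₁ sin φ₂ − sin φ₁ cos φ₂ cos Δλ = (0.8236)(-0.5209) − (0.5672)(0.8536)(0.6527) = -0.7450
θ = atan2(y, x) = 139.04°, so the bearing is 139°.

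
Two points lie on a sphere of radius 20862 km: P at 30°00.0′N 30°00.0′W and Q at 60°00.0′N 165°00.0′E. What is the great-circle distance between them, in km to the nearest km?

In radians: φ₁ = 0.5236, φ₂ = 1.0472, Δλ = -165.000° = -2.8798 rad.
Haversine: a = sin²(Δφ/2) + cos φ₁ cos φ₂ sin²(Δλ/2) = 0.0670 + (0.8660)(0.5000)(0.9830) = 0.49262.
Central angle c = 2·arcsin(√a) = 1.55604 rad.
Distance = R·c = 20862 × 1.5560 ≈ 32462 km.

32462 km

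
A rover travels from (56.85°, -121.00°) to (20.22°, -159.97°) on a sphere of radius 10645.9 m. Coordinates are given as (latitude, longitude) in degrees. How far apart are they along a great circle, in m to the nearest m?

In radians: φ₁ = 0.9922, φ₂ = 0.3529, Δλ = -38.970° = -0.6802 rad.
Haversine: a = sin²(Δφ/2) + cos φ₁ cos φ₂ sin²(Δλ/2) = 0.0987 + (0.5468)(0.9384)(0.1113) = 0.15584.
Central angle c = 2·arcsin(√a) = 0.81163 rad.
Distance = R·c = 10645.9 × 0.8116 ≈ 8640 m.

8640 m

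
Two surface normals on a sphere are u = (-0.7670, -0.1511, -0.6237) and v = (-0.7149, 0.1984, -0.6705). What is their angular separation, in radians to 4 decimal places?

u·v = 0.9365; |u| = 1.0001, |v| = 1.0000.
cos θ = (u·v)/(|u||v|) = 0.9365, so θ = 0.3583 rad.

0.3583 rad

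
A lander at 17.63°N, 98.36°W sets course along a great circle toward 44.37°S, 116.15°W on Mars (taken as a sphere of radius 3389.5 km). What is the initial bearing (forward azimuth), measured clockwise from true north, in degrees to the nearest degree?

194°

With φ₁ = 0.3077, φ₂ = -0.7744, Δλ = -0.3105 rad, the forward-azimuth formula gives
θ = atan2( sin Δλ cos φ₂ , cos φ₁ sin φ₂ − sin φ₁ cos φ₂ cos Δλ ) = atan2(-0.2184, -0.8726) = -165.95°.
Adding 360° brings this into [0°, 360°): 194°.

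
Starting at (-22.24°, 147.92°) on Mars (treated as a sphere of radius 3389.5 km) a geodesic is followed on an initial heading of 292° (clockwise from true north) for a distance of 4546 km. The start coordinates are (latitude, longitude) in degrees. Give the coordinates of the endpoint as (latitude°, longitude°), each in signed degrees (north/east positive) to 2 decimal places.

Angular distance δ = d/R = 4546/3389.5 = 1.34120 rad; initial bearing θ = 5.0964 rad.
sin φ₂ = sin φ₁ cos δ + cos φ₁ sin δ cos θ = (-0.3785)(0.2276) + (0.9256)(0.9738)(0.3746) = 0.2515, so φ₂ = 14.57°.
Δλ = atan2(sin θ sin δ cos φ₁, cos δ − sin φ₁ sin φ₂) = atan2(-0.8357, 0.3228) = -68.882°.
λ₂ = 147.920° − 68.882° = 79.04°.

14.57°, 79.04°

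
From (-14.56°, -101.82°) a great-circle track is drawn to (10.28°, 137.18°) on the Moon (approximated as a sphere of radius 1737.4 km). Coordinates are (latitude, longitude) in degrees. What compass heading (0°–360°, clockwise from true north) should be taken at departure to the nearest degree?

273°

Δλ = -121.000° = -2.1118 rad.
y = sin Δλ · cos φ₂ = (-0.8572)(0.9839) = -0.8434
x = cos φ₁ sin φ₂ − sin φ₁ cos φ₂ cos Δλ = (0.9679)(0.1785) − (-0.2514)(0.9839)(-0.5150) = 0.0453
θ = atan2(y, x) = -86.92°; adding 360° gives 273°.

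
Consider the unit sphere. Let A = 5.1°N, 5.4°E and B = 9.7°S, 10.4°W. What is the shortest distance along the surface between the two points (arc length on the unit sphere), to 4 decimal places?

With latitudes φ₁ = 5.100°, φ₂ = -9.700° and longitude difference Δλ = -15.800°:
cos c = sin φ₁ sin φ₂ + cos φ₁ cos φ₂ cos Δλ = (0.0889)(-0.1685) + (0.9960)(0.9857)(0.9622) = 0.92973,
so c = arccos(0.92973) = 0.37712 rad.
On the unit sphere the arc length equals the central angle: 0.3771.

0.3771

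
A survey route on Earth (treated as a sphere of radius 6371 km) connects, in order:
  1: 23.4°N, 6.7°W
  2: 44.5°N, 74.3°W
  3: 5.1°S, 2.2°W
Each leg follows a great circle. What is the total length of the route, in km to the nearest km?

Leg 1→2: central angle 1.0148 rad, distance 6465.1 km.
Leg 2→3: central angle 1.4141 rad, distance 9009.3 km.
Total: 6465.1 + 9009.3 ≈ 15474 km.

15474 km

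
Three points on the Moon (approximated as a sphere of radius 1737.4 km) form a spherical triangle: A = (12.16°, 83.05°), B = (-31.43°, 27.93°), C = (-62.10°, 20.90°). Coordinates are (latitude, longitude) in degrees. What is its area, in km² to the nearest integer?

1018520 km²

Side lengths (central angles): a = 0.5411, b = 1.5433, c = 1.1948 rad; semiperimeter s = 1.6396.
By l'Huilier's theorem, tan(E/4) = √[tan(s/2) tan((s−a)/2) tan((s−b)/2) tan((s−c)/2)], giving spherical excess E = 0.3374 rad.
Area = E·R² = 0.3374 × (1737.4)² ≈ 1018520 km².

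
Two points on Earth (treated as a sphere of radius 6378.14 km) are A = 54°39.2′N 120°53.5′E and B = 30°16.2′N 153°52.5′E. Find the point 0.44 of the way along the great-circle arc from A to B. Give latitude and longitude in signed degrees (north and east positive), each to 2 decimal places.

Central angle δ = 0.5912 rad. Interpolating on the sphere with fraction f = 0.44:
P = [sin((1−f)δ)·A + sin(fδ)·B] / sin δ = 0.5832·A + 0.4615·B in Cartesian coordinates,
giving P = (-0.5311, 0.4650, 0.7083), i.e. latitude 45.10°, longitude 138.79°.

45.10°, 138.79°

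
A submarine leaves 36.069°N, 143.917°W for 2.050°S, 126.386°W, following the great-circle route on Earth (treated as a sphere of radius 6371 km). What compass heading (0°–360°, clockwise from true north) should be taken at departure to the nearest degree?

With φ₁ = 0.6295, φ₂ = -0.0358, Δλ = 0.3060 rad, the forward-azimuth formula gives
θ = atan2( sin Δλ cos φ₂ , cos φ₁ sin φ₂ − sin φ₁ cos φ₂ cos Δλ ) = atan2(0.3010, -0.5900) = 152.97°.
So the initial bearing is 153°.

153°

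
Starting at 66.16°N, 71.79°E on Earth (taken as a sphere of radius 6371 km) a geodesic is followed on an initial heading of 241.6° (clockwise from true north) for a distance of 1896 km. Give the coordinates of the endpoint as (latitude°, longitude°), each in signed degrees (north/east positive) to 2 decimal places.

Angular distance δ = d/R = 1896/6371 = 0.29760 rad; initial bearing θ = 4.2167 rad.
sin φ₂ = sin φ₁ cos δ + cos φ₁ sin δ cos θ = (0.9147)(0.9560) + (0.4042)(0.2932)(-0.4756) = 0.8181, so φ₂ = 54.90°.
Δλ = atan2(sin θ sin δ cos φ₁, cos δ − sin φ₁ sin φ₂) = atan2(-0.1043, 0.2077) = -26.649°.
λ₂ = 71.790° − 26.649° = 45.14°.

54.90°, 45.14°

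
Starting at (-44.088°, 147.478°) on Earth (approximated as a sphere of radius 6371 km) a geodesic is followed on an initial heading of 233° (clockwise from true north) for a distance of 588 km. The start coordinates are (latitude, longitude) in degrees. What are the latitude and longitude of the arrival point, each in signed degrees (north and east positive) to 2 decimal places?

Angular distance δ = d/R = 588/6371 = 0.09229 rad; initial bearing θ = 4.0666 rad.
sin φ₂ = sin φ₁ cos δ + cos φ₁ sin δ cos θ = (-0.6958)(0.9957) + (0.7183)(0.0922)(-0.6018) = -0.7326, so φ₂ = -47.11°.
Δλ = atan2(sin θ sin δ cos φ₁, cos δ − sin φ₁ sin φ₂) = atan2(-0.0529, 0.4860) = -6.208°.
λ₂ = 147.478° − 6.208° = 141.27°.

-47.11°, 141.27°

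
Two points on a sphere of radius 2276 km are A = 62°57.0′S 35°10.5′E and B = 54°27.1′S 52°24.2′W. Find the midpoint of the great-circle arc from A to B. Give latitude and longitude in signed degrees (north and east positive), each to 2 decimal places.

-66.16°, -15.30°

The central angle between A and B is δ = 0.7440 rad.
With f = 0.5, the slerp weights are sin((1−f)δ)/sin δ = 0.5367 and sin(fδ)/sin δ = 0.5367.
Weighted sum of the unit vectors: (0.5367)·(0.3717,0.2620,-0.8906) + (0.5367)·(0.3547,-0.4606,-0.8136) = (0.3899, -0.1066, -0.9147).
Converting back: φ = atan2(z, √(x²+y²)) = -66.16°, λ = atan2(y, x) = -15.30°.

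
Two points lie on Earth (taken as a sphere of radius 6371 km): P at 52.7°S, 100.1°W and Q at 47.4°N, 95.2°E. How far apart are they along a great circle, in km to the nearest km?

Let φ₁ = -0.9198 rad, φ₂ = 0.8273 rad, and Δλ = -2.8746 rad.
cos c = sin φ₁ sin φ₂ + cos φ₁ cos φ₂ cos Δλ = (-0.7955)(0.7361) + (0.6060)(0.6769)(-0.9646) = -0.98119,
so c = arccos(-0.98119) = 2.94731 rad.
Distance = R·c = 6371 × 2.9473 ≈ 18777 km.

18777 km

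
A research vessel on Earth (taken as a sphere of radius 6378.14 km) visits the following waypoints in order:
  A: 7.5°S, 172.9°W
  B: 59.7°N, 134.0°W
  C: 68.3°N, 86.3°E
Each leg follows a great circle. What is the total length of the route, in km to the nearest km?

13653 km

Leg A→B: central angle 1.2906 rad, distance 8231.3 km.
Leg B→C: central angle 0.8501 rad, distance 5421.8 km.
Total: 8231.3 + 5421.8 ≈ 13653 km.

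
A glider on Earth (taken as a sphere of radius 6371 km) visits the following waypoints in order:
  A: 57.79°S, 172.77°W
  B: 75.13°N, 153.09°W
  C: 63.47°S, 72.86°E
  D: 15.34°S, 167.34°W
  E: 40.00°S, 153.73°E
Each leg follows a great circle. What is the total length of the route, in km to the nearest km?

47250 km

Leg A→B: central angle 2.3309 rad, distance 14849.9 km.
Leg B→C: central angle 2.8067 rad, distance 17881.3 km.
Leg C→D: central angle 1.5482 rad, distance 9863.4 km.
Leg D→E: central angle 0.7307 rad, distance 4655.0 km.
Total: 14849.9 + 17881.3 + 9863.4 + 4655.0 ≈ 47250 km.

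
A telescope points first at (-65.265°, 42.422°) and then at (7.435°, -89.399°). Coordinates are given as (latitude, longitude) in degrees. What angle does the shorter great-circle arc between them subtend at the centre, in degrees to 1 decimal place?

Let φ₁ = -1.1391 rad, φ₂ = 0.1298 rad, and Δλ = -2.3007 rad.
Haversine: a = sin²(Δφ/2) + cos φ₁ cos φ₂ sin²(Δλ/2) = 0.3513 + (0.4184)(0.9916)(0.8334) = 0.69709.
Central angle c = 2·arcsin(√a) = 1.97598 rad.
So the angular separation is 113.2°.

113.2°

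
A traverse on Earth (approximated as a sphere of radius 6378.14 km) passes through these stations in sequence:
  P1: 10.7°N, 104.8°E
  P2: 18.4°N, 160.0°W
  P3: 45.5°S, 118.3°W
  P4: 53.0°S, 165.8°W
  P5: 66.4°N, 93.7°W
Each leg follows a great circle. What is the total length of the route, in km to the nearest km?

36529 km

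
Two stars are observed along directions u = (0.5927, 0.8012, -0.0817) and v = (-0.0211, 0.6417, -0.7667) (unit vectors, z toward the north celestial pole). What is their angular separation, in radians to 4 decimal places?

0.9712 rad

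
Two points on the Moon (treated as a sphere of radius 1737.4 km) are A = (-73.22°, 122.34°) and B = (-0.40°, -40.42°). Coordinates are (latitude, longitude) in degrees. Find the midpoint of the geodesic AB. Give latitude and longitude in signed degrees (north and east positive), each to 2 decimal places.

Central angle δ = 1.8432 rad. Interpolating on the sphere with fraction f = 0.5:
P = [sin((1−f)δ)·A + sin(fδ)·B] / sin δ = 0.8271·A + 0.8271·B in Cartesian coordinates,
giving P = (0.5019, -0.3345, -0.7976), i.e. latitude -52.90°, longitude -33.68°.

-52.90°, -33.68°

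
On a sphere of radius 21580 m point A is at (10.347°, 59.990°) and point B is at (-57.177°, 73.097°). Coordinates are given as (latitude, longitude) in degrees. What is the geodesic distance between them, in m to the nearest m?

25756 m

Let φ₁ = 0.1806 rad, φ₂ = -0.9979 rad, and Δλ = 0.2288 rad.
cos c = sin φ₁ sin φ₂ + cos φ₁ cos φ₂ cos Δλ = (0.1796)(-0.8403) + (0.9837)(0.5420)(0.9739) = 0.36840,
so c = arccos(0.36840) = 1.19350 rad.
Distance = R·c = 21580 × 1.1935 ≈ 25756 m.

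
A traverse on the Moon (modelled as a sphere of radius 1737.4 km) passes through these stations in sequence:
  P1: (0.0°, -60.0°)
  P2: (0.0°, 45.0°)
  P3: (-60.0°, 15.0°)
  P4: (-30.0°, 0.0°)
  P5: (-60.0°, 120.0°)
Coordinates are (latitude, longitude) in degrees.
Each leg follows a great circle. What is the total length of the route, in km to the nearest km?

Leg P1→P2: central angle 1.8326 rad, distance 3184.0 km.
Leg P2→P3: central angle 1.1230 rad, distance 1951.0 km.
Leg P3→P4: central angle 0.5524 rad, distance 959.7 km.
Leg P4→P5: central angle 1.3526 rad, distance 2349.9 km.
Total: 3184.0 + 1951.0 + 959.7 + 2349.9 ≈ 8445 km.

8445 km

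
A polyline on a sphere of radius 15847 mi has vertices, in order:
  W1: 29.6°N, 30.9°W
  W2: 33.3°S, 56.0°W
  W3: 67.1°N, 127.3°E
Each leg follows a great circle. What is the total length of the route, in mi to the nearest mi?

59018 mi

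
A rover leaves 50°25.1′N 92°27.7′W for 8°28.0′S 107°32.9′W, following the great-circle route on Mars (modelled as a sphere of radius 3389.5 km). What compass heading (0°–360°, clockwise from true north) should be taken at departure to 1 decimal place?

197.2°

Δλ = -15.087° = -0.2633 rad.
y = sin Δλ · cos φ₂ = (-0.2603)(0.9891) = -0.2574
x = cos φ₁ sin φ₂ − sin φ₁ cos φ₂ cos Δλ = (0.6372)(-0.1472) − (0.7707)(0.9891)(0.9655) = -0.8299
θ = atan2(y, x) = -162.76°; adding 360° gives 197.2°.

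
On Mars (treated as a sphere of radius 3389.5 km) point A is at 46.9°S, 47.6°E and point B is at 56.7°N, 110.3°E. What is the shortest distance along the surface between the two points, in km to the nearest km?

With latitudes φ₁ = -46.900°, φ₂ = 56.700° and longitude difference Δλ = 62.700°:
cos c = sin φ₁ sin φ₂ + cos φ₁ cos φ₂ cos Δλ = (-0.7302)(0.8358) + (0.6833)(0.5490)(0.4586) = -0.43822,
so c = arccos(-0.43822) = 2.02441 rad.
Distance = R·c = 3389.5 × 2.0244 ≈ 6862 km.

6862 km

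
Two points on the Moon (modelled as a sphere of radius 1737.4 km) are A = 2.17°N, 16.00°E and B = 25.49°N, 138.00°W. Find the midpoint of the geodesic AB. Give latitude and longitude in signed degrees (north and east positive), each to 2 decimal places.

46.90°, -48.59°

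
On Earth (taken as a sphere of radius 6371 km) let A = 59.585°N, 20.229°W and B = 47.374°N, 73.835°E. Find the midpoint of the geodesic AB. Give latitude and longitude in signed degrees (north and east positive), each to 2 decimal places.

The central angle between A and B is δ = 0.9144 rad.
With f = 0.5, the slerp weights are sin((1−f)δ)/sin δ = 0.5572 and sin(fδ)/sin δ = 0.5572.
Weighted sum of the unit vectors: (0.5572)·(0.4750,-0.1751,0.8624) + (0.5572)·(0.1885,0.6504,0.7358) = (0.3698, 0.2649, 0.8906).
Converting back: φ = atan2(z, √(x²+y²)) = 62.94°, λ = atan2(y, x) = 35.62°.

62.94°, 35.62°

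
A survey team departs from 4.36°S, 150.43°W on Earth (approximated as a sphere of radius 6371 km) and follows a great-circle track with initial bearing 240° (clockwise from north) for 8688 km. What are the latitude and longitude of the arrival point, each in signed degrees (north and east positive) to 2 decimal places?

-30.23°, 130.77°

Angular distance δ = d/R = 8688/6371 = 1.36368 rad; initial bearing θ = 4.1888 rad.
sin φ₂ = sin φ₁ cos δ + cos φ₁ sin δ cos θ = (-0.0760)(0.2056) + (0.9971)(0.9786)(-0.5000) = -0.5035, so φ₂ = -30.23°.
Δλ = atan2(sin θ sin δ cos φ₁, cos δ − sin φ₁ sin φ₂) = atan2(-0.8451, 0.1674) = -78.798°.
λ₂ = -150.430° − 78.798° = -229.23° → 130.77° after wrapping to (−180°, 180°].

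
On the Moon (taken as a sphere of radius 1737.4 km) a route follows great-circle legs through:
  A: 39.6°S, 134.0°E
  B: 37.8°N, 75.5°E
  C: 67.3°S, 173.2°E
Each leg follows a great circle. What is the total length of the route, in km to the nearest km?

6716 km

Leg A→B: central angle 1.6434 rad, distance 2855.3 km.
Leg B→C: central angle 2.2222 rad, distance 3860.8 km.
Total: 2855.3 + 3860.8 ≈ 6716 km.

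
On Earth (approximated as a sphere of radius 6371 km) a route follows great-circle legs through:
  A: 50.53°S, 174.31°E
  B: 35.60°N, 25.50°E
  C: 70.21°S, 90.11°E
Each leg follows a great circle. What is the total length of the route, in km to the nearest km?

Leg A→B: central angle 2.6715 rad, distance 17020.2 km.
Leg B→C: central angle 2.0150 rad, distance 12837.3 km.
Total: 17020.2 + 12837.3 ≈ 29857 km.

29857 km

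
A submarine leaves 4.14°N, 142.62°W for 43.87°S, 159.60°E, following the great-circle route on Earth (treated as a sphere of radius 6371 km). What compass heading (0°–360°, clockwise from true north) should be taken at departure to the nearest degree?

220°

Δλ = -57.780° = -1.0085 rad.
y = sin Δλ · cos φ₂ = (-0.8460)(0.7209) = -0.6099
x = cos φ₁ sin φ₂ − sin φ₁ cos φ₂ cos Δλ = (0.9974)(-0.6930) − (0.0722)(0.7209)(0.5332) = -0.7190
θ = atan2(y, x) = -139.69°; adding 360° gives 220°.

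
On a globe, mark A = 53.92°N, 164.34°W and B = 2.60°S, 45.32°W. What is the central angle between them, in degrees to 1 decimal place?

Let φ₁ = 0.9411 rad, φ₂ = -0.0454 rad, and Δλ = 2.0773 rad.
cos c = sin φ₁ sin φ₂ + cos φ₁ cos φ₂ cos Δλ = (0.8082)(-0.0454) + (0.5889)(0.9990)(-0.4851) = -0.32206,
so c = arccos(-0.32206) = 1.89870 rad.
So the angular separation is 108.8°.

108.8°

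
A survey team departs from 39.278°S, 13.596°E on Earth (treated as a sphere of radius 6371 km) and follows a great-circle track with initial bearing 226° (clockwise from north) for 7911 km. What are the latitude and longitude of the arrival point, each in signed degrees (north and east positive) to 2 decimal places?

-45.52°, -90.11°

Angular distance δ = d/R = 7911/6371 = 1.24172 rad; initial bearing θ = 3.9444 rad.
sin φ₂ = sin φ₁ cos δ + cos φ₁ sin δ cos θ = (-0.6331)(0.3232) + (0.7741)(0.9463)(-0.6947) = -0.7135, so φ₂ = -45.52°.
Δλ = atan2(sin θ sin δ cos φ₁, cos δ − sin φ₁ sin φ₂) = atan2(-0.5270, -0.1285) = -103.706°.
λ₂ = 13.596° − 103.706° = -90.11°.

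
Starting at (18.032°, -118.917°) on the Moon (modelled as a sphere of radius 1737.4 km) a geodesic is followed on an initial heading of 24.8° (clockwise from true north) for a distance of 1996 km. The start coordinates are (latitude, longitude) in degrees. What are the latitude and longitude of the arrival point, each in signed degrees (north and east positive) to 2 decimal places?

Angular distance δ = d/R = 1996/1737.4 = 1.14884 rad; initial bearing θ = 0.4328 rad.
sin φ₂ = sin φ₁ cos δ + cos φ₁ sin δ cos θ = (0.3095)(0.4095) + (0.9509)(0.9123)(0.9078) = 0.9143, so φ₂ = 66.10°.
Δλ = atan2(sin θ sin δ cos φ₁, cos δ − sin φ₁ sin φ₂) = atan2(0.3639, 0.1265) = 70.825°.
λ₂ = -118.917° + 70.825° = -48.09°.

66.10°, -48.09°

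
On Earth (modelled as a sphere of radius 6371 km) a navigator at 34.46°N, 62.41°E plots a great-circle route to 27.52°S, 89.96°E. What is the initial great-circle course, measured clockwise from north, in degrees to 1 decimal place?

Δλ = 27.550° = 0.4808 rad.
y = sin Δλ · cos φ₂ = (0.4625)(0.8868) = 0.4102
x = cos φ₁ sin φ₂ − sin φ₁ cos φ₂ cos Δλ = (0.8245)(-0.4621) − (0.5658)(0.8868)(0.8866) = -0.8259
θ = atan2(y, x) = 153.59°, so the bearing is 153.6°.

153.6°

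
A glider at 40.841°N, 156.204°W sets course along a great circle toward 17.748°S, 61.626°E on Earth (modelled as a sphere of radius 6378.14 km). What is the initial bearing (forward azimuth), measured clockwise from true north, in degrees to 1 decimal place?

Δλ = -142.170° = -2.4813 rad.
y = sin Δλ · cos φ₂ = (-0.6133)(0.9524) = -0.5841
x = cos φ₁ sin φ₂ − sin φ₁ cos φ₂ cos Δλ = (0.7565)(-0.3048) − (0.6540)(0.9524)(-0.7898) = 0.2613
θ = atan2(y, x) = -65.90°; adding 360° gives 294.1°.

294.1°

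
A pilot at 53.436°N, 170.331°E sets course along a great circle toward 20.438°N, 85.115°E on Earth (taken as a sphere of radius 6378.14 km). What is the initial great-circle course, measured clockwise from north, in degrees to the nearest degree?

Δλ = -85.216° = -1.4873 rad.
y = sin Δλ · cos φ₂ = (-0.9965)(0.9371) = -0.9338
x = cos φ₁ sin φ₂ − sin φ₁ cos φ₂ cos Δλ = (0.5957)(0.3492) − (0.8032)(0.9371)(0.0834) = 0.1453
θ = atan2(y, x) = -81.16°; adding 360° gives 279°.

279°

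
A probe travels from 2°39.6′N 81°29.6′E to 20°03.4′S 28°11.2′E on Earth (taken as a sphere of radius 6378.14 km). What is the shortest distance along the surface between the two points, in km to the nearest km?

6344 km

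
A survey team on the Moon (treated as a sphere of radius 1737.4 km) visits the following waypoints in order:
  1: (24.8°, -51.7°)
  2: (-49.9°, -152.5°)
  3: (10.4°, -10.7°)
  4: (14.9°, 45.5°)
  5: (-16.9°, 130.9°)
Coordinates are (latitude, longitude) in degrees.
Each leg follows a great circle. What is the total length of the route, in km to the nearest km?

11823 km

Leg 1→2: central angle 2.0157 rad, distance 3502.2 km.
Leg 2→3: central angle 2.2600 rad, distance 3926.6 km.
Leg 3→4: central angle 0.9580 rad, distance 1664.4 km.
Leg 4→5: central angle 1.5714 rad, distance 2730.1 km.
Total: 3502.2 + 3926.6 + 1664.4 + 2730.1 ≈ 11823 km.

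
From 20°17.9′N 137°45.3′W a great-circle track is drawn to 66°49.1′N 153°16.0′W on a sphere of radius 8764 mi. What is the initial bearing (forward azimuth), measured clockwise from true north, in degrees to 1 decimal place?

351.8°

With φ₁ = 0.3543, φ₂ = 1.1662, Δλ = -0.2707 rad, the forward-azimuth formula gives
θ = atan2( sin Δλ cos φ₂ , cos φ₁ sin φ₂ − sin φ₁ cos φ₂ cos Δλ ) = atan2(-0.1053, 0.7306) = -8.20°.
Adding 360° brings this into [0°, 360°): 351.8°.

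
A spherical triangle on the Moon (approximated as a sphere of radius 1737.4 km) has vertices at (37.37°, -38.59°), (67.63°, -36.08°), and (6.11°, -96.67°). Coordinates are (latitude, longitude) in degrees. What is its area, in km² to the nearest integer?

959505 km²

Side lengths (central angles): a = 1.2826, b = 1.0674, c = 0.5287 rad; semiperimeter s = 1.4393.
By l'Huilier's theorem, tan(E/4) = √[tan(s/2) tan((s−a)/2) tan((s−b)/2) tan((s−c)/2)], giving spherical excess E = 0.3179 rad.
Area = E·R² = 0.3179 × (1737.4)² ≈ 959505 km².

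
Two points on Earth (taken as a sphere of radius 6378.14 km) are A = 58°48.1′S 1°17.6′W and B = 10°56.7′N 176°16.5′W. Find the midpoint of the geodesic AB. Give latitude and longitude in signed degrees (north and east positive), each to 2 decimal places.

-54.88°, -170.72°

Central angle δ = 2.3037 rad. Interpolating on the sphere with fraction f = 0.5:
P = [sin((1−f)δ)·A + sin(fδ)·B] / sin δ = 1.2291·A + 1.2291·B in Cartesian coordinates,
giving P = (-0.5677, -0.0928, -0.8180), i.e. latitude -54.88°, longitude -170.72°.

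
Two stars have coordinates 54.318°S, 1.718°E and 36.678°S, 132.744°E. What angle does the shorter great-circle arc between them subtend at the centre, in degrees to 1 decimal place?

79.7°

Let φ₁ = -0.9480 rad, φ₂ = -0.6402 rad, and Δλ = 2.2868 rad.
cos c = sin φ₁ sin φ₂ + cos φ₁ cos φ₂ cos Δλ = (-0.8123)(-0.5973) + (0.5833)(0.8020)(-0.6564) = 0.17812,
so c = arccos(0.17812) = 1.39172 rad.
So the angular separation is 79.7°.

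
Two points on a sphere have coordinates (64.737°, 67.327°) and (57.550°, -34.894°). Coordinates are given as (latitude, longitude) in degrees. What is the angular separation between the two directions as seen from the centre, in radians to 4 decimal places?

0.7746 rad

In radians: φ₁ = 1.1299, φ₂ = 1.0044, Δλ = -102.221° = -1.7841 rad.
Haversine: a = sin²(Δφ/2) + cos φ₁ cos φ₂ sin²(Δλ/2) = 0.0039 + (0.4268)(0.5366)(0.6058) = 0.14266.
Central angle c = 2·arcsin(√a) = 0.77463 rad.
So the angular separation is 0.7746 rad.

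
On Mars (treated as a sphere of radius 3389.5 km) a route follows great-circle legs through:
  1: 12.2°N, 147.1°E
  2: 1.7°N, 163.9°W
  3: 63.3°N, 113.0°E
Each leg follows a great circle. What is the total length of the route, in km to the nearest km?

7989 km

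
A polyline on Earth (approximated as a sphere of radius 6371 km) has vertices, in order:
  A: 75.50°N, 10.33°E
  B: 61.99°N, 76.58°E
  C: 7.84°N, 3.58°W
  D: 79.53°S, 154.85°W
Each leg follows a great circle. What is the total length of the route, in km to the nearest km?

23463 km

Leg A→B: central angle 0.4462 rad, distance 2842.6 km.
Leg B→C: central angle 1.3695 rad, distance 8725.1 km.
Leg C→D: central angle 1.8671 rad, distance 11895.4 km.
Total: 2842.6 + 8725.1 + 11895.4 ≈ 23463 km.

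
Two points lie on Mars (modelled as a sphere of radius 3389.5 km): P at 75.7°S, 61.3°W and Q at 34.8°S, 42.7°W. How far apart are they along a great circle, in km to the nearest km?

2474 km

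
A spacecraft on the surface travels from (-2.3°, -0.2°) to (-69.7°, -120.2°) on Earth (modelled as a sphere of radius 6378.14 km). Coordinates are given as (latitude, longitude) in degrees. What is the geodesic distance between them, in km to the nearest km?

10887 km

Let φ₁ = -0.0401 rad, φ₂ = -1.2165 rad, and Δλ = -2.0944 rad.
cos c = sin φ₁ sin φ₂ + cos φ₁ cos φ₂ cos Δλ = (-0.0401)(-0.9379) + (0.9992)(0.3469)(-0.5000) = -0.13569,
so c = arccos(-0.13569) = 1.70691 rad.
Distance = R·c = 6378.14 × 1.7069 ≈ 10887 km.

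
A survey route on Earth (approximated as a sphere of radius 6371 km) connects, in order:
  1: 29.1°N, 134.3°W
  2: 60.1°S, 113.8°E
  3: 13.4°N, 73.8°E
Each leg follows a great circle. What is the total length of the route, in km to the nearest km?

Leg 1→2: central angle 2.1945 rad, distance 13981.3 km.
Leg 2→3: central angle 1.3994 rad, distance 8915.5 km.
Total: 13981.3 + 8915.5 ≈ 22897 km.

22897 km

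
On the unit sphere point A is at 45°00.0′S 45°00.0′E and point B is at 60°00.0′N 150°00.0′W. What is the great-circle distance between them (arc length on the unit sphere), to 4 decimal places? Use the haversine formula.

2.8367

In radians: φ₁ = -0.7854, φ₂ = 1.0472, Δλ = 165.000° = 2.8798 rad.
Haversine: a = sin²(Δφ/2) + cos φ₁ cos φ₂ sin²(Δλ/2) = 0.6294 + (0.7071)(0.5000)(0.9830) = 0.97694.
Central angle c = 2·arcsin(√a) = 2.83670 rad.
On the unit sphere the arc length equals the central angle: 2.8367.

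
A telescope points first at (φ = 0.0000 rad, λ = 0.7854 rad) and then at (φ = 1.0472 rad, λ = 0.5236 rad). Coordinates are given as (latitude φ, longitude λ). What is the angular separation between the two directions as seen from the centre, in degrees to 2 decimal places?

In radians: φ₁ = 0.0000, φ₂ = 1.0472, Δλ = -15.000° = -0.2618 rad.
Haversine: a = sin²(Δφ/2) + cos φ₁ cos φ₂ sin²(Δλ/2) = 0.2500 + (1.0000)(0.5000)(0.0170) = 0.25852.
Central angle c = 2·arcsin(√a) = 1.06676 rad.
So the angular separation is 61.12°.

61.12°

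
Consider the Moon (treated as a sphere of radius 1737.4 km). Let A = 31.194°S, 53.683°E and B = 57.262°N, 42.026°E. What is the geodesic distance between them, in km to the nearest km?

2699 km

In radians: φ₁ = -0.5444, φ₂ = 0.9994, Δλ = -11.657° = -0.2035 rad.
cos c = sin φ₁ sin φ₂ + cos φ₁ cos φ₂ cos Δλ = (-0.5179)(0.8412) + (0.8554)(0.5408)(0.9794) = 0.01740,
so c = arccos(0.01740) = 1.55339 rad.
Distance = R·c = 1737.4 × 1.5534 ≈ 2699 km.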